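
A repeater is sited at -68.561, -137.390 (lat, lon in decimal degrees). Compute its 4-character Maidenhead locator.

CC11

Shift to the Maidenhead origin (180°W, 90°S): lon 42.61, lat 21.44.
Field: lon ⌊42.61/20⌋ = 2 → C; lat ⌊21.44/10⌋ = 2 → C.
Square: lon ⌊2.61/2⌋ = 1; lat ⌊1.44/1⌋ = 1.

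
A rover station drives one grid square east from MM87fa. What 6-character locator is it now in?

MM87ga

Longitude subsquare f = 5; +1 → 6 = g.
The latitude characters are unchanged.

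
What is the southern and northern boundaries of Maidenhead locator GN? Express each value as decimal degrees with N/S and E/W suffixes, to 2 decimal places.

40.00° N, 50.00° N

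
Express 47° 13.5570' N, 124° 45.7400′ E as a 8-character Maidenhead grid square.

PN27jf14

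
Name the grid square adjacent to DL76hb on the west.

DL76gb

Longitude subsquare h = 7; −1 → 6 = g.
The latitude characters are unchanged.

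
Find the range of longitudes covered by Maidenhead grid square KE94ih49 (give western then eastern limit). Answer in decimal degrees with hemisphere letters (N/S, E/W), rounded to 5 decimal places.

38.70000° E, 38.70833° E

Field K=10, E=4: +10·20° lon, +4·10° lat → SW at lon 20°, lat -50°.
Square 9, 4: +9·2° lon, +4·1° lat → SW at lon 38°, lat -46°.
Subsquare i=8, h=7: +8·0.0833333° lon, +7·0.0416667° lat → SW at lon 38.6667°, lat -45.7083°.
Extended square 4, 9: +4·0.00833333° lon, +9·0.00416667° lat → SW at lon 38.7°, lat -45.6708°.
Cell spans 0.00833333° lon × 0.00416667° lat.
west 38.70000° E, east 38.70833° E.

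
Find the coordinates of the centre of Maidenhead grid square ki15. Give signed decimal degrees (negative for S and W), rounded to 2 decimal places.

Field K=10, I=8: +10·20° lon, +8·10° lat → SW at lon 20°, lat -10°.
Square 1, 5: +1·2° lon, +5·1° lat → SW at lon 22°, lat -5°.
Cell spans 2° lon × 1° lat. Centre is SW corner plus half of each.
latitude -4.50, longitude 23.00.

-4.50, 23.00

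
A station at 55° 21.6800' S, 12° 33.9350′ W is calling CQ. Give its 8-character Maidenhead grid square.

ID34rp23

Offset from 180°W / 90°S: lon 167.43442°, lat 34.63867°.
Field (20°×10°, letters A–R): 167.43442/20 → 8 → I, 34.63867/10 → 3 → D; chars ID.
Square (2°×1°, digits 0–9): 7.43442/2 → 3, 4.63867/1 → 4; chars 34.
Subsquare (5′×2.5′, letters a–x): 1.43442/0.0833333 → 17 → r, 0.63867/0.0416667 → 15 → p; chars rp.
Extended square (30″×15″, digits 0–9): 0.01775/0.00833333 → 2, 0.01367/0.00416667 → 3; chars 23.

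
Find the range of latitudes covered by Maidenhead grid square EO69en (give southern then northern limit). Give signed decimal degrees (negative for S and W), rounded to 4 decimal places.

59.5417, 59.5833

Field E=4, O=14: +4·20° lon, +14·10° lat → SW at lon -100°, lat 50°.
Square 6, 9: +6·2° lon, +9·1° lat → SW at lon -88°, lat 59°.
Subsquare e=4, n=13: +4·0.0833333° lon, +13·0.0416667° lat → SW at lon -87.6667°, lat 59.5417°.
Cell spans 0.0833333° lon × 0.0416667° lat.
south 59.5417, north 59.5833.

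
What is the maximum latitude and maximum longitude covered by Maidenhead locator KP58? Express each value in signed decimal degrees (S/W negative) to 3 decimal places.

Field K=10, P=15: +10·20° lon, +15·10° lat → SW at lon 20°, lat 60°.
Square 5, 8: +5·2° lon, +8·1° lat → SW at lon 30°, lat 68°.
Cell spans 2° lon × 1° lat. NE corner is SW corner plus one full cell.
latitude 69.000, longitude 32.000.

69.000, 32.000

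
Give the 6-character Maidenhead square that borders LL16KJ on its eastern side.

Longitude subsquare k = 10; +1 → 11 = l.
The latitude characters are unchanged.

LL16lj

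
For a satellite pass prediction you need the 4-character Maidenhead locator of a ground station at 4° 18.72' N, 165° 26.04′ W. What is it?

AJ74

Shift to the Maidenhead origin (180°W, 90°S): lon 14.57, lat 94.31.
Field: 14.57/20 → 0 → A, 94.31/10 → 9 → J; chars AJ.
Square: 14.57/2 → 7, 4.31/1 → 4; chars 74.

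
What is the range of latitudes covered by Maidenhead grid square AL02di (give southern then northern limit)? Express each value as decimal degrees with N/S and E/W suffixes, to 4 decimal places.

22.3333° N, 22.3750° N

Field A=0, L=11: +0·20° lon, +11·10° lat → SW at lon -180°, lat 20°.
Square 0, 2: +0·2° lon, +2·1° lat → SW at lon -180°, lat 22°.
Subsquare d=3, i=8: +3·0.0833333° lon, +8·0.0416667° lat → SW at lon -179.75°, lat 22.3333°.
Cell spans 0.0833333° lon × 0.0416667° lat.
south 22.3333° N, north 22.3750° N.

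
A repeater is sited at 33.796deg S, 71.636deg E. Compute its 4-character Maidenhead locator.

Offset from 180°W / 90°S: lon 251.64°, lat 56.20°.
Field: 251.64/20 → 12 → M, 56.20/10 → 5 → F; chars MF.
Square: 11.64/2 → 5, 6.20/1 → 6; chars 56.

MF56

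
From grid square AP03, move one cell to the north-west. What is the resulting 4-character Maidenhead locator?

Longitude square 0; −1 → -1, wraps to 9, carry into field.
Longitude field A = 0; −1 → -1, wraps to 17 = R, wrapping around the antimeridian.
Latitude square 3; +1 → 4.

RP94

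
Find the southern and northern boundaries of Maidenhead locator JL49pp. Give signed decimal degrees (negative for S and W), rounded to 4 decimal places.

29.6250, 29.6667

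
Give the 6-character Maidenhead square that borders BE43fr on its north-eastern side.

BE43gs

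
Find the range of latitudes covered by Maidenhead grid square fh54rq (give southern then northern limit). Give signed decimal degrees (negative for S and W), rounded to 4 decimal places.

-15.3333, -15.2917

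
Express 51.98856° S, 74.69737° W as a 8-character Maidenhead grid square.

FD28pa62

Shift to the Maidenhead origin (180°W, 90°S): lon 105.30263, lat 38.01144.
Field: 105.30263/20 → 5 → F, 38.01144/10 → 3 → D; chars FD.
Square: 5.30263/2 → 2, 8.01144/1 → 8; chars 28.
Subsquare: 1.30263/0.0833333 → 15 → p, 0.01144/0.0416667 → 0 → a; chars pa.
Extended square: 0.05263/0.00833333 → 6, 0.01144/0.00416667 → 2; chars 62.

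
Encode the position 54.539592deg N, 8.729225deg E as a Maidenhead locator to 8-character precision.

Offset from 180°W / 90°S: lon 188.72922°, lat 144.53959°.
Field (20°×10°, letters A–R): 188.72922/20 → 9 → J, 144.53959/10 → 14 → O; chars JO.
Square (2°×1°, digits 0–9): 8.72922/2 → 4, 4.53959/1 → 4; chars 44.
Subsquare (5′×2.5′, letters a–x): 0.72922/0.0833333 → 8 → i, 0.53959/0.0416667 → 12 → m; chars im.
Extended square (30″×15″, digits 0–9): 0.06256/0.00833333 → 7, 0.03959/0.00416667 → 9; chars 79.

JO44im79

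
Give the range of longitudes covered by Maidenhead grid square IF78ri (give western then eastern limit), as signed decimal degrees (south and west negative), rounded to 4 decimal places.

Field I=8, F=5: +8·20° lon, +5·10° lat → SW at lon -20°, lat -40°.
Square 7, 8: +7·2° lon, +8·1° lat → SW at lon -6°, lat -32°.
Subsquare r=17, i=8: +17·0.0833333° lon, +8·0.0416667° lat → SW at lon -4.58333°, lat -31.6667°.
Cell spans 0.0833333° lon × 0.0416667° lat.
west -4.5833, east -4.5000.

-4.5833, -4.5000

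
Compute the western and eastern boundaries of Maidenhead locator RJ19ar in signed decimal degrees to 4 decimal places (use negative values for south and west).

Field R=17, J=9: +17·20° lon, +9·10° lat → SW at lon 160°, lat 0°.
Square 1, 9: +1·2° lon, +9·1° lat → SW at lon 162°, lat 9°.
Subsquare a=0, r=17: +0·0.0833333° lon, +17·0.0416667° lat → SW at lon 162°, lat 9.70833°.
Cell spans 0.0833333° lon × 0.0416667° lat.
west 162.0000, east 162.0833.

162.0000, 162.0833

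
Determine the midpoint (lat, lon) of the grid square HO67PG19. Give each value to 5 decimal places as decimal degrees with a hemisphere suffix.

Field H=7, O=14: +7·20° lon, +14·10° lat → SW at lon -40°, lat 50°.
Square 6, 7: +6·2° lon, +7·1° lat → SW at lon -28°, lat 57°.
Subsquare p=15, g=6: +15·0.0833333° lon, +6·0.0416667° lat → SW at lon -26.75°, lat 57.25°.
Extended square 1, 9: +1·0.00833333° lon, +9·0.00416667° lat → SW at lon -26.7417°, lat 57.2875°.
Cell spans 0.00833333° lon × 0.00416667° lat. Centre is SW corner plus half of each.
latitude 57.28958° N, longitude 26.73750° W.

57.28958° N, 26.73750° W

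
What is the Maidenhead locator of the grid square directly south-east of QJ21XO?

QJ31an

Longitude subsquare x = 23; +1 → 24, wraps to 0 = a, carry into square.
Longitude square 2; +1 → 3.
Latitude subsquare o = 14; −1 → 13 = n.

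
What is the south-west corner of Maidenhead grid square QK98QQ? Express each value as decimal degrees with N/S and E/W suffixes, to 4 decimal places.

Field Q=16, K=10: +16·20° lon, +10·10° lat → SW at lon 140°, lat 10°.
Square 9, 8: +9·2° lon, +8·1° lat → SW at lon 158°, lat 18°.
Subsquare q=16, q=16: +16·0.0833333° lon, +16·0.0416667° lat → SW at lon 159.333°, lat 18.6667°.
latitude 18.6667° N, longitude 159.3333° E.

18.6667° N, 159.3333° E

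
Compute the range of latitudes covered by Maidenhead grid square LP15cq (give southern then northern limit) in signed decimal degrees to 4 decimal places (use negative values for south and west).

65.6667, 65.7083

Field L=11, P=15: +11·20° lon, +15·10° lat → SW at lon 40°, lat 60°.
Square 1, 5: +1·2° lon, +5·1° lat → SW at lon 42°, lat 65°.
Subsquare c=2, q=16: +2·0.0833333° lon, +16·0.0416667° lat → SW at lon 42.1667°, lat 65.6667°.
Cell spans 0.0833333° lon × 0.0416667° lat.
south 65.6667, north 65.7083.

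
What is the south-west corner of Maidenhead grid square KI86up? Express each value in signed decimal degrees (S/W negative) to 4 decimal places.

Field K=10, I=8: +10·20° lon, +8·10° lat → SW at lon 20°, lat -10°.
Square 8, 6: +8·2° lon, +6·1° lat → SW at lon 36°, lat -4°.
Subsquare u=20, p=15: +20·0.0833333° lon, +15·0.0416667° lat → SW at lon 37.6667°, lat -3.375°.
latitude -3.3750, longitude 37.6667.

-3.3750, 37.6667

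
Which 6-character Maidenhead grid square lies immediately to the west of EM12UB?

EM12tb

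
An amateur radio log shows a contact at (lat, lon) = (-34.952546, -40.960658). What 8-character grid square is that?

GF95mb41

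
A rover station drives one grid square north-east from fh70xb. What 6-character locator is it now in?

Longitude subsquare x = 23; +1 → 24, wraps to 0 = a, carry into square.
Longitude square 7; +1 → 8.
Latitude subsquare b = 1; +1 → 2 = c.

FH80ac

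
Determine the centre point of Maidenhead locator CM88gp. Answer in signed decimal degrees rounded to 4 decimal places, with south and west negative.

38.6458, -123.4583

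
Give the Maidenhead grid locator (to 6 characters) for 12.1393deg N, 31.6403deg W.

Offset from 180°W / 90°S: lon 148.3597°, lat 102.1393°.
Field: 148.3597/20 → 7 → H, 102.1393/10 → 10 → K; chars HK.
Square: 8.3597/2 → 4, 2.1393/1 → 2; chars 42.
Subsquare: 0.3597/0.0833333 → 4 → e, 0.1393/0.0416667 → 3 → d; chars ed.

HK42ed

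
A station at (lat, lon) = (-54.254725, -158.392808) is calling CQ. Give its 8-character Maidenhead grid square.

BD05tr28

Add 180° to longitude and 90° to latitude: 21.60719, 35.74527.
Field (20°×10°, letters A–R): 21.60719/20 → 1 → B, 35.74527/10 → 3 → D; chars BD.
Square (2°×1°, digits 0–9): 1.60719/2 → 0, 5.74527/1 → 5; chars 05.
Subsquare (5′×2.5′, letters a–x): 1.60719/0.0833333 → 19 → t, 0.74527/0.0416667 → 17 → r; chars tr.
Extended square (30″×15″, digits 0–9): 0.02386/0.00833333 → 2, 0.03694/0.00416667 → 8; chars 28.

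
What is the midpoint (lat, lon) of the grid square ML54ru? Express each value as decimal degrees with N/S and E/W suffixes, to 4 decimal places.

24.8542° N, 71.4583° E

Field M=12, L=11: +12·20° lon, +11·10° lat → SW at lon 60°, lat 20°.
Square 5, 4: +5·2° lon, +4·1° lat → SW at lon 70°, lat 24°.
Subsquare r=17, u=20: +17·0.0833333° lon, +20·0.0416667° lat → SW at lon 71.4167°, lat 24.8333°.
Cell spans 0.0833333° lon × 0.0416667° lat. Centre is SW corner plus half of each.
latitude 24.8542° N, longitude 71.4583° E.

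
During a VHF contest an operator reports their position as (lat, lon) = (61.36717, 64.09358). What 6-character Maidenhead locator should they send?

Offset from 180°W / 90°S: lon 244.0936°, lat 151.3672°.
Field: lon ⌊244.0936/20⌋ = 12 → M; lat ⌊151.3672/10⌋ = 15 → P.
Square: lon ⌊4.0936/2⌋ = 2; lat ⌊1.3672/1⌋ = 1.
Subsquare: lon ⌊0.0936/0.0833333⌋ = 1 → b; lat ⌊0.3672/0.0416667⌋ = 8 → i.

MP21bi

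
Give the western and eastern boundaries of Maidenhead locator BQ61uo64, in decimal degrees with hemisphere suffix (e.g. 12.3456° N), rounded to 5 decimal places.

146.28333° W, 146.27500° W

Field B=1, Q=16: +1·20° lon, +16·10° lat → SW at lon -160°, lat 70°.
Square 6, 1: +6·2° lon, +1·1° lat → SW at lon -148°, lat 71°.
Subsquare u=20, o=14: +20·0.0833333° lon, +14·0.0416667° lat → SW at lon -146.333°, lat 71.5833°.
Extended square 6, 4: +6·0.00833333° lon, +4·0.00416667° lat → SW at lon -146.283°, lat 71.6°.
Cell spans 0.00833333° lon × 0.00416667° lat.
west 146.28333° W, east 146.27500° W.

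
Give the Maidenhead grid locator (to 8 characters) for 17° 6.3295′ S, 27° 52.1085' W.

HH62bv54

Add 180° to longitude and 90° to latitude: 152.13153, 72.89451.
Field: lon ⌊152.13153/20⌋ = 7 → H; lat ⌊72.89451/10⌋ = 7 → H.
Square: lon ⌊12.13153/2⌋ = 6; lat ⌊2.89451/1⌋ = 2.
Subsquare: lon ⌊0.13153/0.0833333⌋ = 1 → b; lat ⌊0.89451/0.0416667⌋ = 21 → v.
Extended square: lon ⌊0.04819/0.00833333⌋ = 5; lat ⌊0.01951/0.00416667⌋ = 4.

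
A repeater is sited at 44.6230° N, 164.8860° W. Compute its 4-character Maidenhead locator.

AN74

Shift to the Maidenhead origin (180°W, 90°S): lon 15.11, lat 134.62.
Field: lon ⌊15.11/20⌋ = 0 → A; lat ⌊134.62/10⌋ = 13 → N.
Square: lon ⌊15.11/2⌋ = 7; lat ⌊4.62/1⌋ = 4.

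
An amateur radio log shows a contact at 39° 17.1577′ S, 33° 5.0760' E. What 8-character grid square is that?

KF60nr01

Add 180° to longitude and 90° to latitude: 213.08460, 50.71404.
Field: lon ⌊213.08460/20⌋ = 10 → K; lat ⌊50.71404/10⌋ = 5 → F.
Square: lon ⌊13.08460/2⌋ = 6; lat ⌊0.71404/1⌋ = 0.
Subsquare: lon ⌊1.08460/0.0833333⌋ = 13 → n; lat ⌊0.71404/0.0416667⌋ = 17 → r.
Extended square: lon ⌊0.00127/0.00833333⌋ = 0; lat ⌊0.00571/0.00416667⌋ = 1.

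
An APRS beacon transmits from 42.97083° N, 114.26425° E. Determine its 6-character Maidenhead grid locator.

Offset from 180°W / 90°S: lon 294.2643°, lat 132.9708°.
Field: 294.2643/20 → 14 → O, 132.9708/10 → 13 → N; chars ON.
Square: 14.2643/2 → 7, 2.9708/1 → 2; chars 72.
Subsquare: 0.2643/0.0833333 → 3 → d, 0.9708/0.0416667 → 23 → x; chars dx.

ON72dx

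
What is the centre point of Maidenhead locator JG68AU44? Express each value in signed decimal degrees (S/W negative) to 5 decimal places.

-21.14792, 12.03750

Field J=9, G=6: +9·20° lon, +6·10° lat → SW at lon 0°, lat -30°.
Square 6, 8: +6·2° lon, +8·1° lat → SW at lon 12°, lat -22°.
Subsquare a=0, u=20: +0·0.0833333° lon, +20·0.0416667° lat → SW at lon 12°, lat -21.1667°.
Extended square 4, 4: +4·0.00833333° lon, +4·0.00416667° lat → SW at lon 12.0333°, lat -21.15°.
Cell spans 0.00833333° lon × 0.00416667° lat. Centre is SW corner plus half of each.
latitude -21.14792, longitude 12.03750.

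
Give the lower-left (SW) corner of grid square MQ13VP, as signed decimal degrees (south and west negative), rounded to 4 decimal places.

73.6250, 63.7500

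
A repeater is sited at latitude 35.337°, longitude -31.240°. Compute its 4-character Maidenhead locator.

HM45

Offset from 180°W / 90°S: lon 148.76°, lat 125.34°.
Field (20°×10°, letters A–R): 148.76/20 → 7 → H, 125.34/10 → 12 → M; chars HM.
Square (2°×1°, digits 0–9): 8.76/2 → 4, 5.34/1 → 5; chars 45.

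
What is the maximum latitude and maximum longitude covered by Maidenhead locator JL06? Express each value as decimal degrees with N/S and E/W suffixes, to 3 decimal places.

Field J=9, L=11: +9·20° lon, +11·10° lat → SW at lon 0°, lat 20°.
Square 0, 6: +0·2° lon, +6·1° lat → SW at lon 0°, lat 26°.
Cell spans 2° lon × 1° lat. NE corner is SW corner plus one full cell.
latitude 27.000° N, longitude 2.000° E.

27.000° N, 2.000° E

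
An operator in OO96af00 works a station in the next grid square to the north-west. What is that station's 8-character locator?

Longitude extended square 0; −1 → -1, wraps to 9, carry into subsquare.
Longitude subsquare a = 0; −1 → -1, wraps to 23 = x, carry into square.
Longitude square 9; −1 → 8.
Latitude extended square 0; +1 → 1.

OO86xf91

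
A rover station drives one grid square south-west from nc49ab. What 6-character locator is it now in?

Longitude subsquare a = 0; −1 → -1, wraps to 23 = x, carry into square.
Longitude square 4; −1 → 3.
Latitude subsquare b = 1; −1 → 0 = a.

NC39xa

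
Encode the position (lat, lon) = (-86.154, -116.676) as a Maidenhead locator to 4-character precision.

DA13

Shift to the Maidenhead origin (180°W, 90°S): lon 63.32, lat 3.85.
Field: lon ⌊63.32/20⌋ = 3 → D; lat ⌊3.85/10⌋ = 0 → A.
Square: lon ⌊3.32/2⌋ = 1; lat ⌊3.85/1⌋ = 3.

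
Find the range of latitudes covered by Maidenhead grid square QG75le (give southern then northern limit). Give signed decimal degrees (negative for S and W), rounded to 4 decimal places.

-24.8333, -24.7917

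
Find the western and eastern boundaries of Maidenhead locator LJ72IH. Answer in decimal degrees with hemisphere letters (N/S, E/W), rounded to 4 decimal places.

Field L=11, J=9: +11·20° lon, +9·10° lat → SW at lon 40°, lat 0°.
Square 7, 2: +7·2° lon, +2·1° lat → SW at lon 54°, lat 2°.
Subsquare i=8, h=7: +8·0.0833333° lon, +7·0.0416667° lat → SW at lon 54.6667°, lat 2.29167°.
Cell spans 0.0833333° lon × 0.0416667° lat.
west 54.6667° E, east 54.7500° E.

54.6667° E, 54.7500° E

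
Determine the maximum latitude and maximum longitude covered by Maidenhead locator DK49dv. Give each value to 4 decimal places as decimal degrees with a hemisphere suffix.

Field D=3, K=10: +3·20° lon, +10·10° lat → SW at lon -120°, lat 10°.
Square 4, 9: +4·2° lon, +9·1° lat → SW at lon -112°, lat 19°.
Subsquare d=3, v=21: +3·0.0833333° lon, +21·0.0416667° lat → SW at lon -111.75°, lat 19.875°.
Cell spans 0.0833333° lon × 0.0416667° lat. NE corner is SW corner plus one full cell.
latitude 19.9167° N, longitude 111.6667° W.

19.9167° N, 111.6667° W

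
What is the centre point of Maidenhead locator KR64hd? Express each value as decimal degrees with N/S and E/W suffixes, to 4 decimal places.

84.1458° N, 32.6250° E

Field K=10, R=17: +10·20° lon, +17·10° lat → SW at lon 20°, lat 80°.
Square 6, 4: +6·2° lon, +4·1° lat → SW at lon 32°, lat 84°.
Subsquare h=7, d=3: +7·0.0833333° lon, +3·0.0416667° lat → SW at lon 32.5833°, lat 84.125°.
Cell spans 0.0833333° lon × 0.0416667° lat. Centre is SW corner plus half of each.
latitude 84.1458° N, longitude 32.6250° E.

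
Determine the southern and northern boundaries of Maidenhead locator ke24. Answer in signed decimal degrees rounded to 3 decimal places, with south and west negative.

-46.000, -45.000

Field K=10, E=4: +10·20° lon, +4·10° lat → SW at lon 20°, lat -50°.
Square 2, 4: +2·2° lon, +4·1° lat → SW at lon 24°, lat -46°.
Cell spans 2° lon × 1° lat.
south -46.000, north -45.000.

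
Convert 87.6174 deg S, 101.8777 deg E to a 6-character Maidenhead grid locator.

Offset from 180°W / 90°S: lon 281.8777°, lat 2.3826°.
Field (20°×10°, letters A–R): lon ⌊281.8777/20⌋ = 14 → O; lat ⌊2.3826/10⌋ = 0 → A.
Square (2°×1°, digits 0–9): lon ⌊1.8777/2⌋ = 0; lat ⌊2.3826/1⌋ = 2.
Subsquare (5′×2.5′, letters a–x): lon ⌊1.8777/0.0833333⌋ = 22 → w; lat ⌊0.3826/0.0416667⌋ = 9 → j.

OA02wj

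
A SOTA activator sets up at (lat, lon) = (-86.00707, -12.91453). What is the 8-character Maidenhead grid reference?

IA33nx08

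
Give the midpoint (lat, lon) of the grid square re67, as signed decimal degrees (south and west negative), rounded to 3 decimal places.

-42.500, 173.000

Field R=17, E=4: +17·20° lon, +4·10° lat → SW at lon 160°, lat -50°.
Square 6, 7: +6·2° lon, +7·1° lat → SW at lon 172°, lat -43°.
Cell spans 2° lon × 1° lat. Centre is SW corner plus half of each.
latitude -42.500, longitude 173.000.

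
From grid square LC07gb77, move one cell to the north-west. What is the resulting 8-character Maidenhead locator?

LC07gb68

Longitude extended square 7; −1 → 6.
Latitude extended square 7; +1 → 8.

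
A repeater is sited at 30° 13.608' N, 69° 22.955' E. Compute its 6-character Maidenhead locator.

Shift to the Maidenhead origin (180°W, 90°S): lon 249.3826, lat 120.2268.
Field: lon ⌊249.3826/20⌋ = 12 → M; lat ⌊120.2268/10⌋ = 12 → M.
Square: lon ⌊9.3826/2⌋ = 4; lat ⌊0.2268/1⌋ = 0.
Subsquare: lon ⌊1.3826/0.0833333⌋ = 16 → q; lat ⌊0.2268/0.0416667⌋ = 5 → f.

MM40qf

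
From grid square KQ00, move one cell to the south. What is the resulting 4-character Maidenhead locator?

Latitude square 0; −1 → -1, wraps to 9, carry into field.
Latitude field Q = 16; −1 → 15 = P.
The longitude characters are unchanged.

KP09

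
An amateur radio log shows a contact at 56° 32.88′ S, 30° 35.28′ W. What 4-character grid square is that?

Shift to the Maidenhead origin (180°W, 90°S): lon 149.41, lat 33.45.
Field: 149.41/20 → 7 → H, 33.45/10 → 3 → D; chars HD.
Square: 9.41/2 → 4, 3.45/1 → 3; chars 43.

HD43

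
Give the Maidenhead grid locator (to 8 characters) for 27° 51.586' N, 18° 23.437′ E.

JL97eu66

Shift to the Maidenhead origin (180°W, 90°S): lon 198.39062, lat 117.85977.
Field: 198.39062/20 → 9 → J, 117.85977/10 → 11 → L; chars JL.
Square: 18.39062/2 → 9, 7.85977/1 → 7; chars 97.
Subsquare: 0.39062/0.0833333 → 4 → e, 0.85977/0.0416667 → 20 → u; chars eu.
Extended square: 0.05728/0.00833333 → 6, 0.02643/0.00416667 → 6; chars 66.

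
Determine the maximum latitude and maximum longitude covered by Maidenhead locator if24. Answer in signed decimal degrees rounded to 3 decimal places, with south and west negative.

Field I=8, F=5: +8·20° lon, +5·10° lat → SW at lon -20°, lat -40°.
Square 2, 4: +2·2° lon, +4·1° lat → SW at lon -16°, lat -36°.
Cell spans 2° lon × 1° lat. NE corner is SW corner plus one full cell.
latitude -35.000, longitude -14.000.

-35.000, -14.000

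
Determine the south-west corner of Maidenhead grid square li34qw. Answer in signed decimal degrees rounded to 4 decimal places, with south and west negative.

Field L=11, I=8: +11·20° lon, +8·10° lat → SW at lon 40°, lat -10°.
Square 3, 4: +3·2° lon, +4·1° lat → SW at lon 46°, lat -6°.
Subsquare q=16, w=22: +16·0.0833333° lon, +22·0.0416667° lat → SW at lon 47.3333°, lat -5.08333°.
latitude -5.0833, longitude 47.3333.

-5.0833, 47.3333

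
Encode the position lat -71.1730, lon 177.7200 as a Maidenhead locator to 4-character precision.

Add 180° to longitude and 90° to latitude: 357.72, 18.83.
Field: lon ⌊357.72/20⌋ = 17 → R; lat ⌊18.83/10⌋ = 1 → B.
Square: lon ⌊17.72/2⌋ = 8; lat ⌊8.83/1⌋ = 8.

RB88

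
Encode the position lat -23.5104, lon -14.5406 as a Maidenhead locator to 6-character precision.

Offset from 180°W / 90°S: lon 165.4594°, lat 66.4896°.
Field (20°×10°, letters A–R): 165.4594/20 → 8 → I, 66.4896/10 → 6 → G; chars IG.
Square (2°×1°, digits 0–9): 5.4594/2 → 2, 6.4896/1 → 6; chars 26.
Subsquare (5′×2.5′, letters a–x): 1.4594/0.0833333 → 17 → r, 0.4896/0.0416667 → 11 → l; chars rl.

IG26rl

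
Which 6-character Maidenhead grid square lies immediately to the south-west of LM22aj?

LM12xi

Longitude subsquare a = 0; −1 → -1, wraps to 23 = x, carry into square.
Longitude square 2; −1 → 1.
Latitude subsquare j = 9; −1 → 8 = i.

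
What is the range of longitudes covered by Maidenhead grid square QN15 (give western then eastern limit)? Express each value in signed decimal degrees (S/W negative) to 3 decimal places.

142.000, 144.000

Field Q=16, N=13: +16·20° lon, +13·10° lat → SW at lon 140°, lat 40°.
Square 1, 5: +1·2° lon, +5·1° lat → SW at lon 142°, lat 45°.
Cell spans 2° lon × 1° lat.
west 142.000, east 144.000.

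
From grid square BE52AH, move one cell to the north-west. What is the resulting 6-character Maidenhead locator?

BE42xi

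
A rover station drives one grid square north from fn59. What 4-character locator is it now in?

FO50

Latitude square 9; +1 → 10, wraps to 0, carry into field.
Latitude field N = 13; +1 → 14 = O.
The longitude characters are unchanged.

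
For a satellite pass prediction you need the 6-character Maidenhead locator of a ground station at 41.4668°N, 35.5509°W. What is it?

HN21fl

Shift to the Maidenhead origin (180°W, 90°S): lon 144.4491, lat 131.4668.
Field: lon ⌊144.4491/20⌋ = 7 → H; lat ⌊131.4668/10⌋ = 13 → N.
Square: lon ⌊4.4491/2⌋ = 2; lat ⌊1.4668/1⌋ = 1.
Subsquare: lon ⌊0.4491/0.0833333⌋ = 5 → f; lat ⌊0.4668/0.0416667⌋ = 11 → l.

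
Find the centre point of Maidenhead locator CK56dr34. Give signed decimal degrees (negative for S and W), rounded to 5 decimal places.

16.72708, -129.72083

Field C=2, K=10: +2·20° lon, +10·10° lat → SW at lon -140°, lat 10°.
Square 5, 6: +5·2° lon, +6·1° lat → SW at lon -130°, lat 16°.
Subsquare d=3, r=17: +3·0.0833333° lon, +17·0.0416667° lat → SW at lon -129.75°, lat 16.7083°.
Extended square 3, 4: +3·0.00833333° lon, +4·0.00416667° lat → SW at lon -129.725°, lat 16.725°.
Cell spans 0.00833333° lon × 0.00416667° lat. Centre is SW corner plus half of each.
latitude 16.72708, longitude -129.72083.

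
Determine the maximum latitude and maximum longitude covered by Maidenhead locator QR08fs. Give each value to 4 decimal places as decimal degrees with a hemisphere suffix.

88.7917° N, 140.5000° E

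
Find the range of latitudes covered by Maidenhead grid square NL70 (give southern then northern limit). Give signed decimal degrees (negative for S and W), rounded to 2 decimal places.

Field N=13, L=11: +13·20° lon, +11·10° lat → SW at lon 80°, lat 20°.
Square 7, 0: +7·2° lon, +0·1° lat → SW at lon 94°, lat 20°.
Cell spans 2° lon × 1° lat.
south 20.00, north 21.00.

20.00, 21.00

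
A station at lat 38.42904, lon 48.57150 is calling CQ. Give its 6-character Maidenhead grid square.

Offset from 180°W / 90°S: lon 228.5715°, lat 128.4290°.
Field: 228.5715/20 → 11 → L, 128.4290/10 → 12 → M; chars LM.
Square: 8.5715/2 → 4, 8.4290/1 → 8; chars 48.
Subsquare: 0.5715/0.0833333 → 6 → g, 0.4290/0.0416667 → 10 → k; chars gk.

LM48gk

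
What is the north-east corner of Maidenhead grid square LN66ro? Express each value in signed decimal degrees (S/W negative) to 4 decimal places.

46.6250, 53.5000

Field L=11, N=13: +11·20° lon, +13·10° lat → SW at lon 40°, lat 40°.
Square 6, 6: +6·2° lon, +6·1° lat → SW at lon 52°, lat 46°.
Subsquare r=17, o=14: +17·0.0833333° lon, +14·0.0416667° lat → SW at lon 53.4167°, lat 46.5833°.
Cell spans 0.0833333° lon × 0.0416667° lat. NE corner is SW corner plus one full cell.
latitude 46.6250, longitude 53.5000.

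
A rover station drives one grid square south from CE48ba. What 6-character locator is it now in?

CE47bx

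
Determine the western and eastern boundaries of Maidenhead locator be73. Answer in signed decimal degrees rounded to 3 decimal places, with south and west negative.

-146.000, -144.000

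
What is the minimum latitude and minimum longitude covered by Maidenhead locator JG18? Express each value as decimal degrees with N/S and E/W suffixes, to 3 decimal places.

22.000° S, 2.000° E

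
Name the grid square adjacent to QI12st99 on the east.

QI12tt09

Longitude extended square 9; +1 → 10, wraps to 0, carry into subsquare.
Longitude subsquare s = 18; +1 → 19 = t.
The latitude characters are unchanged.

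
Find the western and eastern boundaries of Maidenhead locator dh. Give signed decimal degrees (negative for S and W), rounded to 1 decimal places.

Field D=3, H=7: +3·20° lon, +7·10° lat → SW at lon -120°, lat -20°.
Cell spans 20° lon × 10° lat.
west -120.0, east -100.0.

-120.0, -100.0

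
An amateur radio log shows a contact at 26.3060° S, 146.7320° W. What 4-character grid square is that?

Offset from 180°W / 90°S: lon 33.27°, lat 63.69°.
Field: 33.27/20 → 1 → B, 63.69/10 → 6 → G; chars BG.
Square: 13.27/2 → 6, 3.69/1 → 3; chars 63.

BG63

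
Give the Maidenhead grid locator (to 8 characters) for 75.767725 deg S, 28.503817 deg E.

Offset from 180°W / 90°S: lon 208.50382°, lat 14.23228°.
Field: lon ⌊208.50382/20⌋ = 10 → K; lat ⌊14.23228/10⌋ = 1 → B.
Square: lon ⌊8.50382/2⌋ = 4; lat ⌊4.23228/1⌋ = 4.
Subsquare: lon ⌊0.50382/0.0833333⌋ = 6 → g; lat ⌊0.23228/0.0416667⌋ = 5 → f.
Extended square: lon ⌊0.00382/0.00833333⌋ = 0; lat ⌊0.02394/0.00416667⌋ = 5.

KB44gf05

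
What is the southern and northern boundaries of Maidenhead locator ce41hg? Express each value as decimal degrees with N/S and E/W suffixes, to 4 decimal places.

Field C=2, E=4: +2·20° lon, +4·10° lat → SW at lon -140°, lat -50°.
Square 4, 1: +4·2° lon, +1·1° lat → SW at lon -132°, lat -49°.
Subsquare h=7, g=6: +7·0.0833333° lon, +6·0.0416667° lat → SW at lon -131.417°, lat -48.75°.
Cell spans 0.0833333° lon × 0.0416667° lat.
south 48.7500° S, north 48.7083° S.

48.7500° S, 48.7083° S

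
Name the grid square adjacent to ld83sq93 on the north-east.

LD83tq04

Longitude extended square 9; +1 → 10, wraps to 0, carry into subsquare.
Longitude subsquare s = 18; +1 → 19 = t.
Latitude extended square 3; +1 → 4.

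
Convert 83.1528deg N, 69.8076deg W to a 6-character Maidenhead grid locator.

Add 180° to longitude and 90° to latitude: 110.1924, 173.1528.
Field (20°×10°, letters A–R): lon ⌊110.1924/20⌋ = 5 → F; lat ⌊173.1528/10⌋ = 17 → R.
Square (2°×1°, digits 0–9): lon ⌊10.1924/2⌋ = 5; lat ⌊3.1528/1⌋ = 3.
Subsquare (5′×2.5′, letters a–x): lon ⌊0.1924/0.0833333⌋ = 2 → c; lat ⌊0.1528/0.0416667⌋ = 3 → d.

FR53cd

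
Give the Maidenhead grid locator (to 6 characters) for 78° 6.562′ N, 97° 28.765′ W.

Add 180° to longitude and 90° to latitude: 82.5206, 168.1094.
Field: lon ⌊82.5206/20⌋ = 4 → E; lat ⌊168.1094/10⌋ = 16 → Q.
Square: lon ⌊2.5206/2⌋ = 1; lat ⌊8.1094/1⌋ = 8.
Subsquare: lon ⌊0.5206/0.0833333⌋ = 6 → g; lat ⌊0.1094/0.0416667⌋ = 2 → c.

EQ18gc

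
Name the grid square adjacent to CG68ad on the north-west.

CG58xe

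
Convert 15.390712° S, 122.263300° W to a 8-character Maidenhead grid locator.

CH84uo86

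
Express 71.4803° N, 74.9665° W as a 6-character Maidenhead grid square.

Offset from 180°W / 90°S: lon 105.0335°, lat 161.4803°.
Field: 105.0335/20 → 5 → F, 161.4803/10 → 16 → Q; chars FQ.
Square: 5.0335/2 → 2, 1.4803/1 → 1; chars 21.
Subsquare: 1.0335/0.0833333 → 12 → m, 0.4803/0.0416667 → 11 → l; chars ml.

FQ21ml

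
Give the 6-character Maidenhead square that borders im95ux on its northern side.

IM96ua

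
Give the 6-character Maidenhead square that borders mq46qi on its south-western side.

Longitude subsquare q = 16; −1 → 15 = p.
Latitude subsquare i = 8; −1 → 7 = h.

MQ46ph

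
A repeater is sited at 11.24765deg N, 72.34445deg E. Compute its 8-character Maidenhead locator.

Shift to the Maidenhead origin (180°W, 90°S): lon 252.34445, lat 101.24765.
Field (20°×10°, letters A–R): 252.34445/20 → 12 → M, 101.24765/10 → 10 → K; chars MK.
Square (2°×1°, digits 0–9): 12.34445/2 → 6, 1.24765/1 → 1; chars 61.
Subsquare (5′×2.5′, letters a–x): 0.34445/0.0833333 → 4 → e, 0.24765/0.0416667 → 5 → f; chars ef.
Extended square (30″×15″, digits 0–9): 0.01112/0.00833333 → 1, 0.03932/0.00416667 → 9; chars 19.

MK61ef19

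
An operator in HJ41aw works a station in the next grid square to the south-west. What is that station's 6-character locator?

Longitude subsquare a = 0; −1 → -1, wraps to 23 = x, carry into square.
Longitude square 4; −1 → 3.
Latitude subsquare w = 22; −1 → 21 = v.

HJ31xv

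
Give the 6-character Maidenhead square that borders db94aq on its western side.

Longitude subsquare a = 0; −1 → -1, wraps to 23 = x, carry into square.
Longitude square 9; −1 → 8.
The latitude characters are unchanged.

DB84xq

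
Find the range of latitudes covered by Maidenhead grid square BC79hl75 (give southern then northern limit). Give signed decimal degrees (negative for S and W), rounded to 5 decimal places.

-60.52083, -60.51667

Field B=1, C=2: +1·20° lon, +2·10° lat → SW at lon -160°, lat -70°.
Square 7, 9: +7·2° lon, +9·1° lat → SW at lon -146°, lat -61°.
Subsquare h=7, l=11: +7·0.0833333° lon, +11·0.0416667° lat → SW at lon -145.417°, lat -60.5417°.
Extended square 7, 5: +7·0.00833333° lon, +5·0.00416667° lat → SW at lon -145.358°, lat -60.5208°.
Cell spans 0.00833333° lon × 0.00416667° lat.
south -60.52083, north -60.51667.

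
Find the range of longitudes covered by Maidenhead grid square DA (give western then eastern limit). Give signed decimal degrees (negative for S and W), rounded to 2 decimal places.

-120.00, -100.00

Field D=3, A=0: +3·20° lon, +0·10° lat → SW at lon -120°, lat -90°.
Cell spans 20° lon × 10° lat.
west -120.00, east -100.00.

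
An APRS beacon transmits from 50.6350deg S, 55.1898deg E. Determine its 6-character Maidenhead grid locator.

LD79oi

Shift to the Maidenhead origin (180°W, 90°S): lon 235.1898, lat 39.3650.
Field (20°×10°, letters A–R): 235.1898/20 → 11 → L, 39.3650/10 → 3 → D; chars LD.
Square (2°×1°, digits 0–9): 15.1898/2 → 7, 9.3650/1 → 9; chars 79.
Subsquare (5′×2.5′, letters a–x): 1.1898/0.0833333 → 14 → o, 0.3650/0.0416667 → 8 → i; chars oi.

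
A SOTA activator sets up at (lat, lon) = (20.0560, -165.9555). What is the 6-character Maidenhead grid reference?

Add 180° to longitude and 90° to latitude: 14.0445, 110.0560.
Field: 14.0445/20 → 0 → A, 110.0560/10 → 11 → L; chars AL.
Square: 14.0445/2 → 7, 0.0560/1 → 0; chars 70.
Subsquare: 0.0445/0.0833333 → 0 → a, 0.0560/0.0416667 → 1 → b; chars ab.

AL70ab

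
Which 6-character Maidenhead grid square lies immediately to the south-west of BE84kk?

BE84jj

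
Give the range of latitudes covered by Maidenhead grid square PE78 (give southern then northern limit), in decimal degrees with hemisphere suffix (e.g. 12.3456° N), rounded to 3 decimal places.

42.000° S, 41.000° S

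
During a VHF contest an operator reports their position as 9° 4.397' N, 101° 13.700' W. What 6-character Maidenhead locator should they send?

Add 180° to longitude and 90° to latitude: 78.7717, 99.0733.
Field: lon ⌊78.7717/20⌋ = 3 → D; lat ⌊99.0733/10⌋ = 9 → J.
Square: lon ⌊18.7717/2⌋ = 9; lat ⌊9.0733/1⌋ = 9.
Subsquare: lon ⌊0.7717/0.0833333⌋ = 9 → j; lat ⌊0.0733/0.0416667⌋ = 1 → b.

DJ99jb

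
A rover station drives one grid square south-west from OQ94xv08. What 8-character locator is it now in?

OQ94wv97

Longitude extended square 0; −1 → -1, wraps to 9, carry into subsquare.
Longitude subsquare x = 23; −1 → 22 = w.
Latitude extended square 8; −1 → 7.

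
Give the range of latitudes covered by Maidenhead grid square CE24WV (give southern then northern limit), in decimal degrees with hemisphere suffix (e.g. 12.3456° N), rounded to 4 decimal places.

45.1250° S, 45.0833° S

Field C=2, E=4: +2·20° lon, +4·10° lat → SW at lon -140°, lat -50°.
Square 2, 4: +2·2° lon, +4·1° lat → SW at lon -136°, lat -46°.
Subsquare w=22, v=21: +22·0.0833333° lon, +21·0.0416667° lat → SW at lon -134.167°, lat -45.125°.
Cell spans 0.0833333° lon × 0.0416667° lat.
south 45.1250° S, north 45.0833° S.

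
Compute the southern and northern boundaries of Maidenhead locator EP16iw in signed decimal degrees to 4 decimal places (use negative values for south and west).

Field E=4, P=15: +4·20° lon, +15·10° lat → SW at lon -100°, lat 60°.
Square 1, 6: +1·2° lon, +6·1° lat → SW at lon -98°, lat 66°.
Subsquare i=8, w=22: +8·0.0833333° lon, +22·0.0416667° lat → SW at lon -97.3333°, lat 66.9167°.
Cell spans 0.0833333° lon × 0.0416667° lat.
south 66.9167, north 66.9583.

66.9167, 66.9583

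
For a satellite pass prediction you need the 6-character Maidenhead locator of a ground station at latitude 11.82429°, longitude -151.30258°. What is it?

BK41it

Shift to the Maidenhead origin (180°W, 90°S): lon 28.6974, lat 101.8243.
Field: lon ⌊28.6974/20⌋ = 1 → B; lat ⌊101.8243/10⌋ = 10 → K.
Square: lon ⌊8.6974/2⌋ = 4; lat ⌊1.8243/1⌋ = 1.
Subsquare: lon ⌊0.6974/0.0833333⌋ = 8 → i; lat ⌊0.8243/0.0416667⌋ = 19 → t.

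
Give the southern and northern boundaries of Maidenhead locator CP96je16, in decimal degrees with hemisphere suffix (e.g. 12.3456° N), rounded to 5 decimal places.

Field C=2, P=15: +2·20° lon, +15·10° lat → SW at lon -140°, lat 60°.
Square 9, 6: +9·2° lon, +6·1° lat → SW at lon -122°, lat 66°.
Subsquare j=9, e=4: +9·0.0833333° lon, +4·0.0416667° lat → SW at lon -121.25°, lat 66.1667°.
Extended square 1, 6: +1·0.00833333° lon, +6·0.00416667° lat → SW at lon -121.242°, lat 66.1917°.
Cell spans 0.00833333° lon × 0.00416667° lat.
south 66.19167° N, north 66.19583° N.

66.19167° N, 66.19583° N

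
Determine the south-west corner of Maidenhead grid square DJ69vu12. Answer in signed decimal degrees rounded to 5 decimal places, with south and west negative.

9.84167, -106.24167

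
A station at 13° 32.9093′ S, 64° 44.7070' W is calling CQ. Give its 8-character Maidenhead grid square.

FH76pk08

Offset from 180°W / 90°S: lon 115.25488°, lat 76.45151°.
Field (20°×10°, letters A–R): 115.25488/20 → 5 → F, 76.45151/10 → 7 → H; chars FH.
Square (2°×1°, digits 0–9): 15.25488/2 → 7, 6.45151/1 → 6; chars 76.
Subsquare (5′×2.5′, letters a–x): 1.25488/0.0833333 → 15 → p, 0.45151/0.0416667 → 10 → k; chars pk.
Extended square (30″×15″, digits 0–9): 0.00488/0.00833333 → 0, 0.03484/0.00416667 → 8; chars 08.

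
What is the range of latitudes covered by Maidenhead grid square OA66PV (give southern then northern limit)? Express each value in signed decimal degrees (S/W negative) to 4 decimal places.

-83.1250, -83.0833

Field O=14, A=0: +14·20° lon, +0·10° lat → SW at lon 100°, lat -90°.
Square 6, 6: +6·2° lon, +6·1° lat → SW at lon 112°, lat -84°.
Subsquare p=15, v=21: +15·0.0833333° lon, +21·0.0416667° lat → SW at lon 113.25°, lat -83.125°.
Cell spans 0.0833333° lon × 0.0416667° lat.
south -83.1250, north -83.0833.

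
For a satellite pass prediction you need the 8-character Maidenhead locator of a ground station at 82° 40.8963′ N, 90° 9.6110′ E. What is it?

NR52bq93

Shift to the Maidenhead origin (180°W, 90°S): lon 270.16018, lat 172.68160.
Field (20°×10°, letters A–R): 270.16018/20 → 13 → N, 172.68160/10 → 17 → R; chars NR.
Square (2°×1°, digits 0–9): 10.16018/2 → 5, 2.68160/1 → 2; chars 52.
Subsquare (5′×2.5′, letters a–x): 0.16018/0.0833333 → 1 → b, 0.68160/0.0416667 → 16 → q; chars bq.
Extended square (30″×15″, digits 0–9): 0.07685/0.00833333 → 9, 0.01494/0.00416667 → 3; chars 93.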